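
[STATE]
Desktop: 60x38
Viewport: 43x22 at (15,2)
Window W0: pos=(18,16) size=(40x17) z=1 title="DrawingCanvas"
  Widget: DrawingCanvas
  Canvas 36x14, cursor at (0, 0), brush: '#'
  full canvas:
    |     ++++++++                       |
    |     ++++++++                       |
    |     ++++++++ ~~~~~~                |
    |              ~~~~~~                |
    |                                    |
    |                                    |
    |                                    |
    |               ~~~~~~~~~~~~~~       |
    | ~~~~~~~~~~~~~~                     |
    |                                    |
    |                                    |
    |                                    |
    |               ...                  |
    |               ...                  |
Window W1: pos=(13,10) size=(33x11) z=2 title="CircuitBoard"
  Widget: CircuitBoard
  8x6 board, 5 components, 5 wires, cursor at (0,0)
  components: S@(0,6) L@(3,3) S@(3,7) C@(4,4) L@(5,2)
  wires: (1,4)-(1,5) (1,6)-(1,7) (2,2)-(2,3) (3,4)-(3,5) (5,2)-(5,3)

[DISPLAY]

                                           
                                           
                                           
                                           
                                           
                                           
                                           
                                           
━━━━━━━━━━━━━━━━━━━━━━━━━━━━━━┓            
CircuitBoard                  ┃            
──────────────────────────────┨            
  0 1 2 3 4 5 6 7             ┃            
  [.]                      S  ┃            
                              ┃            
                   · ─ ·   · ─┃━━━━━━━━━━━┓
                              ┃           ┃
           · ─ ·              ┃───────────┨
                              ┃           ┃
━━━━━━━━━━━━━━━━━━━━━━━━━━━━━━┛           ┃
   ┃     ++++++++ ~~~~~~                  ┃
   ┃              ~~~~~~                  ┃
   ┃                                      ┃


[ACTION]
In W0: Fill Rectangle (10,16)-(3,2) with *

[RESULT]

                                           
                                           
                                           
                                           
                                           
                                           
                                           
                                           
━━━━━━━━━━━━━━━━━━━━━━━━━━━━━━┓            
CircuitBoard                  ┃            
──────────────────────────────┨            
  0 1 2 3 4 5 6 7             ┃            
  [.]                      S  ┃            
                              ┃            
                   · ─ ·   · ─┃━━━━━━━━━━━┓
                              ┃           ┃
           · ─ ·              ┃───────────┨
                              ┃           ┃
━━━━━━━━━━━━━━━━━━━━━━━━━━━━━━┛           ┃
   ┃     ++++++++ ~~~~~~                  ┃
   ┃  ***************~~~                  ┃
   ┃  ***************                     ┃


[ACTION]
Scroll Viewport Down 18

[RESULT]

                   · ─ ·   · ─┃━━━━━━━━━━━┓
                              ┃           ┃
           · ─ ·              ┃───────────┨
                              ┃           ┃
━━━━━━━━━━━━━━━━━━━━━━━━━━━━━━┛           ┃
   ┃     ++++++++ ~~~~~~                  ┃
   ┃  ***************~~~                  ┃
   ┃  ***************                     ┃
   ┃  ***************                     ┃
   ┃  ***************                     ┃
   ┃  ***************~~~~~~~~~~~~         ┃
   ┃ ~***************                     ┃
   ┃  ***************                     ┃
   ┃  ***************                     ┃
   ┃                                      ┃
   ┃               ...                    ┃
   ┗━━━━━━━━━━━━━━━━━━━━━━━━━━━━━━━━━━━━━━┛
                                           
                                           
                                           
                                           
                                           


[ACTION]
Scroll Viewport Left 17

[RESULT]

             ┃1                   · ─ ·   ·
             ┃                             
             ┃2           · ─ ·            
             ┃                             
             ┗━━━━━━━━━━━━━━━━━━━━━━━━━━━━━
                  ┃     ++++++++ ~~~~~~    
                  ┃  ***************~~~    
                  ┃  ***************       
                  ┃  ***************       
                  ┃  ***************       
                  ┃  ***************~~~~~~~
                  ┃ ~***************       
                  ┃  ***************       
                  ┃  ***************       
                  ┃                        
                  ┃               ...      
                  ┗━━━━━━━━━━━━━━━━━━━━━━━━
                                           
                                           
                                           
                                           
                                           


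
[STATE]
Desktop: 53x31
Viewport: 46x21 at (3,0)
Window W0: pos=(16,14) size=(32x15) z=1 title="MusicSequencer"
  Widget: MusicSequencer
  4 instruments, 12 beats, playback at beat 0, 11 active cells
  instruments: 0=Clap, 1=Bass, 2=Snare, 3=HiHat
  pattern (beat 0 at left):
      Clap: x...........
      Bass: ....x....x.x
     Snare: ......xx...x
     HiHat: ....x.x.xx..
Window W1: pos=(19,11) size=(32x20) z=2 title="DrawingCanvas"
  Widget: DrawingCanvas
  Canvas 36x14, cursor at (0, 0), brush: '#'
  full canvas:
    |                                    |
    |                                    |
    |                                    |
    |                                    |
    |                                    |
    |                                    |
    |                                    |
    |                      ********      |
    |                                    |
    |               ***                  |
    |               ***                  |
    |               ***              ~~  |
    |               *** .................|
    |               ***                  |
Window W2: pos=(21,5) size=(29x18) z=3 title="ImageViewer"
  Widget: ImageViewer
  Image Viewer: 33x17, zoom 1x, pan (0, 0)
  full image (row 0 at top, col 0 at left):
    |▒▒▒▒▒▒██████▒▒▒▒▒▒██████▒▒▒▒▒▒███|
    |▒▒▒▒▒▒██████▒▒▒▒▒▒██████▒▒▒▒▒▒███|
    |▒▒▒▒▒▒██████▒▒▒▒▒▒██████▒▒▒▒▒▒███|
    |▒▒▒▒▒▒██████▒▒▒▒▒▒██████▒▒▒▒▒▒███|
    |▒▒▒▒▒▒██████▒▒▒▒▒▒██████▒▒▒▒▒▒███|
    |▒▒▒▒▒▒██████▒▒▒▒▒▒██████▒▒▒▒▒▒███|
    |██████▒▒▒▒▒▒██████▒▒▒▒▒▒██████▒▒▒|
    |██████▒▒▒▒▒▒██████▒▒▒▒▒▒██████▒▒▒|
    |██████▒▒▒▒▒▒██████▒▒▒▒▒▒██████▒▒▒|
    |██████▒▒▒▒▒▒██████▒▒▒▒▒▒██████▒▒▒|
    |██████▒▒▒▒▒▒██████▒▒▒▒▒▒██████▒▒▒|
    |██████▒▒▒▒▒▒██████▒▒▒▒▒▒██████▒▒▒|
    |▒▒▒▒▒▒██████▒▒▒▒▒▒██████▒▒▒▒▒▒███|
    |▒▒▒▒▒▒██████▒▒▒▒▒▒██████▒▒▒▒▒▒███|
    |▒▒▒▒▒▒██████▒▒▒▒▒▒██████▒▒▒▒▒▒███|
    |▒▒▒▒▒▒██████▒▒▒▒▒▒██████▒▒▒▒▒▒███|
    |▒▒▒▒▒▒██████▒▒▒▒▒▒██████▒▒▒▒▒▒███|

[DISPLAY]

                                              
                                              
                                              
                                              
                                              
                  ┏━━━━━━━━━━━━━━━━━━━━━━━━━━━
                  ┃ ImageViewer               
                  ┠───────────────────────────
                  ┃▒▒▒▒▒▒██████▒▒▒▒▒▒██████▒▒▒
                  ┃▒▒▒▒▒▒██████▒▒▒▒▒▒██████▒▒▒
                  ┃▒▒▒▒▒▒██████▒▒▒▒▒▒██████▒▒▒
                ┏━┃▒▒▒▒▒▒██████▒▒▒▒▒▒██████▒▒▒
                ┃ ┃▒▒▒▒▒▒██████▒▒▒▒▒▒██████▒▒▒
                ┠─┃▒▒▒▒▒▒██████▒▒▒▒▒▒██████▒▒▒
             ┏━━┃+┃██████▒▒▒▒▒▒██████▒▒▒▒▒▒███
             ┃ M┃ ┃██████▒▒▒▒▒▒██████▒▒▒▒▒▒███
             ┠──┃ ┃██████▒▒▒▒▒▒██████▒▒▒▒▒▒███
             ┃  ┃ ┃██████▒▒▒▒▒▒██████▒▒▒▒▒▒███
             ┃  ┃ ┃██████▒▒▒▒▒▒██████▒▒▒▒▒▒███
             ┃  ┃ ┃██████▒▒▒▒▒▒██████▒▒▒▒▒▒███
             ┃ S┃ ┃▒▒▒▒▒▒██████▒▒▒▒▒▒██████▒▒▒


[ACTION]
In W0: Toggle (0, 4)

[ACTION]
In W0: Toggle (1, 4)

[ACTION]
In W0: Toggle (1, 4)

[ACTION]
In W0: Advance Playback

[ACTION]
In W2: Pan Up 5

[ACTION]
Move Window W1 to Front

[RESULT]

                                              
                                              
                                              
                                              
                                              
                  ┏━━━━━━━━━━━━━━━━━━━━━━━━━━━
                  ┃ ImageViewer               
                  ┠───────────────────────────
                  ┃▒▒▒▒▒▒██████▒▒▒▒▒▒██████▒▒▒
                  ┃▒▒▒▒▒▒██████▒▒▒▒▒▒██████▒▒▒
                  ┃▒▒▒▒▒▒██████▒▒▒▒▒▒██████▒▒▒
                ┏━━━━━━━━━━━━━━━━━━━━━━━━━━━━━
                ┃ DrawingCanvas               
                ┠─────────────────────────────
             ┏━━┃+                            
             ┃ M┃                             
             ┠──┃                             
             ┃  ┃                             
             ┃  ┃                             
             ┃  ┃                             
             ┃ S┃                             


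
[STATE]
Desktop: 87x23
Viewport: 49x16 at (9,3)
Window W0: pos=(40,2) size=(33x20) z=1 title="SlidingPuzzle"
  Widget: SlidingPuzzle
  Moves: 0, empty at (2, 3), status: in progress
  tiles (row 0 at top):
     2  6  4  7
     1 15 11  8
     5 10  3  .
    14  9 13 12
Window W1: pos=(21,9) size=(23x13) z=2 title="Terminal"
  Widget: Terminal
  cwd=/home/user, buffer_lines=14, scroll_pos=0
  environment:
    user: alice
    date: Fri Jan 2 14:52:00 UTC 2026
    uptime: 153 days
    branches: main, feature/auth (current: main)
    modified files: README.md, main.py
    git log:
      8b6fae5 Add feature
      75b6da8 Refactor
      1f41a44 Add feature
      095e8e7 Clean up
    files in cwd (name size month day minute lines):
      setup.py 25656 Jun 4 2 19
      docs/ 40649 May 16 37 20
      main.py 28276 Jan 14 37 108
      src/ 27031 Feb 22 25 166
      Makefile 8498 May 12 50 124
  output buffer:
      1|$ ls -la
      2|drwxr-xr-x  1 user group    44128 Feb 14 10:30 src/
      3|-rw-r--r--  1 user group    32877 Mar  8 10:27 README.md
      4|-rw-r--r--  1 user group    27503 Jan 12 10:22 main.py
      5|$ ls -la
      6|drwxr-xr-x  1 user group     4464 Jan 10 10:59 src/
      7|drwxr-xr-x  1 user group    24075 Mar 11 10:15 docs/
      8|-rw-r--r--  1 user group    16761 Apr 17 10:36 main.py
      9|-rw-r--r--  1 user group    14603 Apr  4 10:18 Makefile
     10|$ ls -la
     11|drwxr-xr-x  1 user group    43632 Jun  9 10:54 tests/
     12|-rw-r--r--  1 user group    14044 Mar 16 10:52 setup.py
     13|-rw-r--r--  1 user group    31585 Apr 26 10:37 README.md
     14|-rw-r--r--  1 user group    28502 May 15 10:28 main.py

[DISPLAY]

                               ┃ SlidingPuzzle   
                               ┠─────────────────
                               ┃┌────┬────┬────┬─
                               ┃│  2 │  6 │  4 │ 
                               ┃├────┼────┼────┼─
                               ┃│  1 │ 15 │ 11 │ 
            ┏━━━━━━━━━━━━━━━━━━━━━┓──┼────┼────┼─
            ┃ Terminal            ┃5 │ 10 │  3 │ 
            ┠─────────────────────┨──┼────┼────┼─
            ┃$ ls -la             ┃4 │  9 │ 13 │ 
            ┃drwxr-xr-x  1 user gr┃──┴────┴────┴─
            ┃-rw-r--r--  1 user gr┃es: 0         
            ┃-rw-r--r--  1 user gr┃              
            ┃$ ls -la             ┃              
            ┃drwxr-xr-x  1 user gr┃              
            ┃drwxr-xr-x  1 user gr┃              


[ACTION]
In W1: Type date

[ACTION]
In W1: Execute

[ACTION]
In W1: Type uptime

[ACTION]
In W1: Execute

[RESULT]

                               ┃ SlidingPuzzle   
                               ┠─────────────────
                               ┃┌────┬────┬────┬─
                               ┃│  2 │  6 │  4 │ 
                               ┃├────┼────┼────┼─
                               ┃│  1 │ 15 │ 11 │ 
            ┏━━━━━━━━━━━━━━━━━━━━━┓──┼────┼────┼─
            ┃ Terminal            ┃5 │ 10 │  3 │ 
            ┠─────────────────────┨──┼────┼────┼─
            ┃drwxr-xr-x  1 user gr┃4 │  9 │ 13 │ 
            ┃-rw-r--r--  1 user gr┃──┴────┴────┴─
            ┃-rw-r--r--  1 user gr┃es: 0         
            ┃-rw-r--r--  1 user gr┃              
            ┃$ date               ┃              
            ┃Fri Jan 2 14:52:00 UT┃              
            ┃$ uptime             ┃              


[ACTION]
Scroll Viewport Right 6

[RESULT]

                         ┃ SlidingPuzzle         
                         ┠───────────────────────
                         ┃┌────┬────┬────┬────┐  
                         ┃│  2 │  6 │  4 │  7 │  
                         ┃├────┼────┼────┼────┤  
                         ┃│  1 │ 15 │ 11 │  8 │  
      ┏━━━━━━━━━━━━━━━━━━━━━┓──┼────┼────┼────┤  
      ┃ Terminal            ┃5 │ 10 │  3 │    │  
      ┠─────────────────────┨──┼────┼────┼────┤  
      ┃drwxr-xr-x  1 user gr┃4 │  9 │ 13 │ 12 │  
      ┃-rw-r--r--  1 user gr┃──┴────┴────┴────┘  
      ┃-rw-r--r--  1 user gr┃es: 0               
      ┃-rw-r--r--  1 user gr┃                    
      ┃$ date               ┃                    
      ┃Fri Jan 2 14:52:00 UT┃                    
      ┃$ uptime             ┃                    


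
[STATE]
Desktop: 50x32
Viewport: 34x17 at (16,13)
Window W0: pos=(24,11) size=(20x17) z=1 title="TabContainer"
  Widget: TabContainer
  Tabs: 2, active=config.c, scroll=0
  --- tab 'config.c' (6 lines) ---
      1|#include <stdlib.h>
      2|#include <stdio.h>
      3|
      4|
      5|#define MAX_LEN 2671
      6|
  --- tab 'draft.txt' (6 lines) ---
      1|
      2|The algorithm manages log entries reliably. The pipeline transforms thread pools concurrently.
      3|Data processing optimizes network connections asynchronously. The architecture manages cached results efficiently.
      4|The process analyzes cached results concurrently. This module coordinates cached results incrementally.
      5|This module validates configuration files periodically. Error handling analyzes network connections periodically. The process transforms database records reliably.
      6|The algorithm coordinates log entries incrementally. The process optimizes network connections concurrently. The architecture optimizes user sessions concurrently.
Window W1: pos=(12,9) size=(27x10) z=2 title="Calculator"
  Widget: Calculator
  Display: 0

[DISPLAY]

─┬───┬───┬───┐        ┃────┨      
 │ 8 │ 9 │ ÷ │        ┃aft.┃      
─┼───┼───┼───┤        ┃────┃      
 │ 5 │ 6 │ × │        ┃ib.h┃      
─┴───┴───┴───┘        ┃o.h>┃      
━━━━━━━━━━━━━━━━━━━━━━┛    ┃      
        ┃                  ┃      
        ┃#define MAX_LEN 26┃      
        ┃                  ┃      
        ┃                  ┃      
        ┃                  ┃      
        ┃                  ┃      
        ┃                  ┃      
        ┃                  ┃      
        ┗━━━━━━━━━━━━━━━━━━┛      
                                  
                                  


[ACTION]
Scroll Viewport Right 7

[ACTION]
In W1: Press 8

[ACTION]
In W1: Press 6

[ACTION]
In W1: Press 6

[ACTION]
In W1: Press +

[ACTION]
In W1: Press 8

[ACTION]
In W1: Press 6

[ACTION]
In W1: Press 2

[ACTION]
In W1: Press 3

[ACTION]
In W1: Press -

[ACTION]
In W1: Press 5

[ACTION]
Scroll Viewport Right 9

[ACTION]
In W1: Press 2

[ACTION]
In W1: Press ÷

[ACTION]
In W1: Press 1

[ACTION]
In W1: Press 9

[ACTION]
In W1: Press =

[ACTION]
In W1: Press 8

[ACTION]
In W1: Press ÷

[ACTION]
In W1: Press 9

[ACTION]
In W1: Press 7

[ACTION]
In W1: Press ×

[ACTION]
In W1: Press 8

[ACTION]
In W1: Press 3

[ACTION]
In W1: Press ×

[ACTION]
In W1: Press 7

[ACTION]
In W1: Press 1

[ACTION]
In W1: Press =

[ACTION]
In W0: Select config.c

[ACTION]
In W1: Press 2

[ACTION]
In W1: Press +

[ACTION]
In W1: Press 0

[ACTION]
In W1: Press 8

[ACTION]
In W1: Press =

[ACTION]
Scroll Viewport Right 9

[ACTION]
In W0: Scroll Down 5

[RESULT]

─┬───┬───┬───┐        ┃────┨      
 │ 8 │ 9 │ ÷ │        ┃aft.┃      
─┼───┼───┼───┤        ┃────┃      
 │ 5 │ 6 │ × │        ┃    ┃      
─┴───┴───┴───┘        ┃    ┃      
━━━━━━━━━━━━━━━━━━━━━━┛    ┃      
        ┃                  ┃      
        ┃                  ┃      
        ┃                  ┃      
        ┃                  ┃      
        ┃                  ┃      
        ┃                  ┃      
        ┃                  ┃      
        ┃                  ┃      
        ┗━━━━━━━━━━━━━━━━━━┛      
                                  
                                  


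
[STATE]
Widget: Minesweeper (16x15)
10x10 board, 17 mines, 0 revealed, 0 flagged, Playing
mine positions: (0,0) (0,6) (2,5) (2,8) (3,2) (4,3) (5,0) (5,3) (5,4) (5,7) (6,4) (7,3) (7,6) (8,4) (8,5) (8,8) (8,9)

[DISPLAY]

■■■■■■■■■■      
■■■■■■■■■■      
■■■■■■■■■■      
■■■■■■■■■■      
■■■■■■■■■■      
■■■■■■■■■■      
■■■■■■■■■■      
■■■■■■■■■■      
■■■■■■■■■■      
■■■■■■■■■■      
                
                
                
                
                


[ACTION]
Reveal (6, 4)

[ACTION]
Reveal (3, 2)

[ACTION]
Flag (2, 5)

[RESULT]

✹■■■■■✹■■■      
■■■■■■■■■■      
■■■■■✹■■✹■      
■■✹■■■■■■■      
■■■✹■■■■■■      
✹■■✹✹■■✹■■      
■■■■✹■■■■■      
■■■✹■■✹■■■      
■■■■✹✹■■✹✹      
■■■■■■■■■■      
                
                
                
                
                


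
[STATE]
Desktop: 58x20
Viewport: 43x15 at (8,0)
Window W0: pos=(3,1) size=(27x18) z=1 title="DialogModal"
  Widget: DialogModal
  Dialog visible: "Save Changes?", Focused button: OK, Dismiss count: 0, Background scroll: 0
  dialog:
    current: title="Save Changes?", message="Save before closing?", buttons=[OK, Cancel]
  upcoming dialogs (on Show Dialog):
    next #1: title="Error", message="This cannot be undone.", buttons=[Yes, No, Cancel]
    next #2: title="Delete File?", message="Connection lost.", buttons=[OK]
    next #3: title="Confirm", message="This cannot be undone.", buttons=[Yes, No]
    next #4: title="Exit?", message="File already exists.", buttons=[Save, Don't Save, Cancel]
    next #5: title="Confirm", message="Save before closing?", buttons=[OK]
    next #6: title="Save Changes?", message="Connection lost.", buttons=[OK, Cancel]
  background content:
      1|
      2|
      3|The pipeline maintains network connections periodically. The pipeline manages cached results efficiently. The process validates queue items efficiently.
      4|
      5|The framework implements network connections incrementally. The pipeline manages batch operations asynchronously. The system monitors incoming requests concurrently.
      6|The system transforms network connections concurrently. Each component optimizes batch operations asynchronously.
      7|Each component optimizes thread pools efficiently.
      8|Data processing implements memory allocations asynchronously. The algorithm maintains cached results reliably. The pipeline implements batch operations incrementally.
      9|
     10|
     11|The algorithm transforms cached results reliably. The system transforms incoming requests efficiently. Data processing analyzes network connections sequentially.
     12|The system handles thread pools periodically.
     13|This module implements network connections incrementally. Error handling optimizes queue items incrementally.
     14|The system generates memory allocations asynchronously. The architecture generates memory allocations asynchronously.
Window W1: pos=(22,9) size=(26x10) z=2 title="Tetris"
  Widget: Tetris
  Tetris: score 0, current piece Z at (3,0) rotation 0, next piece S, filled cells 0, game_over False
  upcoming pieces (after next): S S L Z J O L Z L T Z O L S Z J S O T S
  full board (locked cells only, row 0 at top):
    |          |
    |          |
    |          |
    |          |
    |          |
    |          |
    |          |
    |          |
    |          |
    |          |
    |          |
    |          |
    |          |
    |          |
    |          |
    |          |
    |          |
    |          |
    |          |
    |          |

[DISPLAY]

                                           
━━━━━━━━━━━━━━━━━━━━━┓                     
logModal             ┃                     
─────────────────────┨                     
                     ┃                     
                     ┃                     
pipeline maintains ne┃                     
                     ┃                     
──────────────────┐s ┃                     
  Save Changes┏━━━━━━━━━━━━━━━━━━━━━━━━┓   
ave before clo┃ Tetris                 ┃   
  [OK]  Cancel┠────────────────────────┨   
──────────────┃          │Next:        ┃   
              ┃          │ ░░          ┃   
algorithm tran┃          │░░           ┃   


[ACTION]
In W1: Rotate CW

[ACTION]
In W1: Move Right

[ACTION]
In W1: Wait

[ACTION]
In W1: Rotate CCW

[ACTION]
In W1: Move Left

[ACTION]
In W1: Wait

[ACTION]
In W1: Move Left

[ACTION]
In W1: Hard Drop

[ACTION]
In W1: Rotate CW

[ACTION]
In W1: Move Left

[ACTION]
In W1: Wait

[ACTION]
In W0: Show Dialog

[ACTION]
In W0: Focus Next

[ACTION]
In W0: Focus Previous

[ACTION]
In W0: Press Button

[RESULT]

                                           
━━━━━━━━━━━━━━━━━━━━━┓                     
logModal             ┃                     
─────────────────────┨                     
                     ┃                     
                     ┃                     
pipeline maintains ne┃                     
                     ┃                     
framework implements ┃                     
system transfo┏━━━━━━━━━━━━━━━━━━━━━━━━┓   
 component opt┃ Tetris                 ┃   
 processing im┠────────────────────────┨   
              ┃          │Next:        ┃   
              ┃          │ ░░          ┃   
algorithm tran┃          │░░           ┃   


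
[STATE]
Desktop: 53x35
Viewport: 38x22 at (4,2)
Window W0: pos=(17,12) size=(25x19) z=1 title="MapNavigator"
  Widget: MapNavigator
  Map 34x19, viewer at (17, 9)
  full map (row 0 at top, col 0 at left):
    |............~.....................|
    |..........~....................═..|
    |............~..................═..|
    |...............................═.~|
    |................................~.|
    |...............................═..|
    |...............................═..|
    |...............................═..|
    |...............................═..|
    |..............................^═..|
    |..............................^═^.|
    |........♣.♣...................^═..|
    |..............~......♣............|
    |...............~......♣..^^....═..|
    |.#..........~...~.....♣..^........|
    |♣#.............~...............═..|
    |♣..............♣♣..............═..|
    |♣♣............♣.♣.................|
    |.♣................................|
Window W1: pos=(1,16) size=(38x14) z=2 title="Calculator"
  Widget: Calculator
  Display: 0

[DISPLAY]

                                      
                                      
                                      
                                      
                                      
                                      
                                      
                                      
                                      
                                      
             ┏━━━━━━━━━━━━━━━━━━━━━━━┓
             ┃ MapNavigator          ┃
             ┠───────────────────────┨
             ┃......~................┃
━━━━━━━━━━━━━━━━━━━━━━━━━━━━━━━━━━┓..┃
alculator                         ┃..┃
──────────────────────────────────┨..┃
                                 0┃..┃
──┬───┬───┬───┐                   ┃..┃
7 │ 8 │ 9 │ ÷ │                   ┃..┃
──┼───┼───┼───┤                   ┃..┃
4 │ 5 │ 6 │ × │                   ┃..┃


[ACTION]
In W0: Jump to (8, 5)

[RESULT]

                                      
                                      
                                      
                                      
                                      
                                      
                                      
                                      
                                      
                                      
             ┏━━━━━━━━━━━━━━━━━━━━━━━┓
             ┃ MapNavigator          ┃
             ┠───────────────────────┨
             ┃                       ┃
━━━━━━━━━━━━━━━━━━━━━━━━━━━━━━━━━━┓  ┃
alculator                         ┃..┃
──────────────────────────────────┨..┃
                                 0┃..┃
──┬───┬───┬───┐                   ┃..┃
7 │ 8 │ 9 │ ÷ │                   ┃..┃
──┼───┼───┼───┤                   ┃..┃
4 │ 5 │ 6 │ × │                   ┃..┃


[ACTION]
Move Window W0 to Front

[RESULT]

                                      
                                      
                                      
                                      
                                      
                                      
                                      
                                      
                                      
                                      
             ┏━━━━━━━━━━━━━━━━━━━━━━━┓
             ┃ MapNavigator          ┃
             ┠───────────────────────┨
             ┃                       ┃
━━━━━━━━━━━━━┃                       ┃
alculator    ┃   ............~.......┃
─────────────┃   ..........~.........┃
             ┃   ............~.......┃
──┬───┬───┬──┃   ....................┃
7 │ 8 │ 9 │ ÷┃   ....................┃
──┼───┼───┼──┃   ........@...........┃
4 │ 5 │ 6 │ ×┃   ....................┃


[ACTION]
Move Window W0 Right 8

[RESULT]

                                      
                                      
                                      
                                      
                                      
                                      
                                      
                                      
                                      
                                      
                     ┏━━━━━━━━━━━━━━━━
                     ┃ MapNavigator   
                     ┠────────────────
                     ┃                
━━━━━━━━━━━━━━━━━━━━━┃                
alculator            ┃   ............~
─────────────────────┃   ..........~..
                     ┃   ............~
──┬───┬───┬───┐      ┃   .............
7 │ 8 │ 9 │ ÷ │      ┃   .............
──┼───┼───┼───┤      ┃   ........@....
4 │ 5 │ 6 │ × │      ┃   .............


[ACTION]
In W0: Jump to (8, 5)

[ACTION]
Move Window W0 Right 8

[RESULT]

                                      
                                      
                                      
                                      
                                      
                                      
                                      
                                      
                                      
                                      
                        ┏━━━━━━━━━━━━━
                        ┃ MapNavigator
                        ┠─────────────
                        ┃             
━━━━━━━━━━━━━━━━━━━━━━━━┃             
alculator               ┃   ..........
────────────────────────┃   ..........
                        ┃   ..........
──┬───┬───┬───┐         ┃   ..........
7 │ 8 │ 9 │ ÷ │         ┃   ..........
──┼───┼───┼───┤         ┃   ........@.
4 │ 5 │ 6 │ × │         ┃   ..........


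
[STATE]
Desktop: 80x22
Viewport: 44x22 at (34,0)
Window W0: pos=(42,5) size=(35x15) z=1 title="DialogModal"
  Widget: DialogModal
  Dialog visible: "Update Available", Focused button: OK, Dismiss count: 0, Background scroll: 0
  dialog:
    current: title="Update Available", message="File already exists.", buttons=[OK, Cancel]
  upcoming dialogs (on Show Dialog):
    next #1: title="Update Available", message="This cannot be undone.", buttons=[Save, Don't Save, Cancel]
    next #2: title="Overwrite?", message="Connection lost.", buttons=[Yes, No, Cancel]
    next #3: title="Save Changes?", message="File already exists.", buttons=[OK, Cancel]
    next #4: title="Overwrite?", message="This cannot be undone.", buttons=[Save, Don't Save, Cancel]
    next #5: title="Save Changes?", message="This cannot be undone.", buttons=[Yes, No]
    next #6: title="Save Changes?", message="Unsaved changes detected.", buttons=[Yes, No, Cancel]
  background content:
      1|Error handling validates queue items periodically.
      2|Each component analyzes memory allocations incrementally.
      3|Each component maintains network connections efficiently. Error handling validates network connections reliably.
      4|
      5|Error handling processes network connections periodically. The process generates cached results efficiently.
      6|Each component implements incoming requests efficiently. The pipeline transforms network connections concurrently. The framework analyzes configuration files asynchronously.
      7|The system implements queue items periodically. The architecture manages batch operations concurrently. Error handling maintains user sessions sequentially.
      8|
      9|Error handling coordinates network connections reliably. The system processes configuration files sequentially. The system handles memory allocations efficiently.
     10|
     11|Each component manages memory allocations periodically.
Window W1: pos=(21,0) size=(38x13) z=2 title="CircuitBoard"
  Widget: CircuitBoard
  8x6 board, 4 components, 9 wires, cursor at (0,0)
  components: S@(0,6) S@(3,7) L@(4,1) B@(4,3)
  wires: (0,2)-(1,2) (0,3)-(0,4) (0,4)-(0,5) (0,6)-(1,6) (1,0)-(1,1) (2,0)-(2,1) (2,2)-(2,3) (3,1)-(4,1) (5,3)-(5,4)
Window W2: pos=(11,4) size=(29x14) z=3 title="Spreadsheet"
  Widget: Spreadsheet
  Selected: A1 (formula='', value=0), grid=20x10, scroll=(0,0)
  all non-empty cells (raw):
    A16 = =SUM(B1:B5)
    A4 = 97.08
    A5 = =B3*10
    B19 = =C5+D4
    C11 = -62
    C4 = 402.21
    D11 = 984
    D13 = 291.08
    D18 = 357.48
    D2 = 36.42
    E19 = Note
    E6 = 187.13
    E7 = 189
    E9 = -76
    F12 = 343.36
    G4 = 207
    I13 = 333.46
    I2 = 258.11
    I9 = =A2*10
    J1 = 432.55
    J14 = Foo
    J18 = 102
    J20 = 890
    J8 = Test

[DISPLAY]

━━━━━━━━━━━━━━━━━━━━━━━━┓                   
d                       ┃                   
────────────────────────┨                   
 5 6 7                  ┃                   
━━━━━┓─ · ─ ·   S       ┃                   
     ┃          │       ┃━━━━━━━━━━━━━━━━━┓ 
─────┨          ·       ┃                 ┃ 
     ┃                  ┃─────────────────┨ 
 C   ┃                  ┃alidates queue it┃ 
-----┃                  ┃nalyzes memory al┃ 
     ┃              S   ┃aintains network ┃ 
     ┃                  ┃───────────┐     ┃ 
     ┃━━━━━━━━━━━━━━━━━━┛vailable   │work ┃ 
402.2┃  ┃Each│ File already exists. │comin┃ 
     ┃  ┃The │    [OK]  Cancel      │items┃ 
     ┃  ┃    └──────────────────────┘     ┃ 
     ┃  ┃Error handling coordinates networ┃ 
━━━━━┛  ┃                                 ┃ 
        ┃Each component manages memory all┃ 
        ┗━━━━━━━━━━━━━━━━━━━━━━━━━━━━━━━━━┛ 
                                            
                                            


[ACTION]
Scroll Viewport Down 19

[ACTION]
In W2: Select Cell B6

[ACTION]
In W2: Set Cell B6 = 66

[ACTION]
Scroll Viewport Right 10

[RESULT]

━━━━━━━━━━━━━━━━━━━━━━┓                     
                      ┃                     
──────────────────────┨                     
 6 7                  ┃                     
━━━┓─ · ─ ·   S       ┃                     
   ┃          │       ┃━━━━━━━━━━━━━━━━━┓   
───┨          ·       ┃                 ┃   
   ┃                  ┃─────────────────┨   
   ┃                  ┃alidates queue it┃   
---┃                  ┃nalyzes memory al┃   
   ┃              S   ┃aintains network ┃   
   ┃                  ┃───────────┐     ┃   
   ┃━━━━━━━━━━━━━━━━━━┛vailable   │work ┃   
2.2┃  ┃Each│ File already exists. │comin┃   
   ┃  ┃The │    [OK]  Cancel      │items┃   
   ┃  ┃    └──────────────────────┘     ┃   
   ┃  ┃Error handling coordinates networ┃   
━━━┛  ┃                                 ┃   
      ┃Each component manages memory all┃   
      ┗━━━━━━━━━━━━━━━━━━━━━━━━━━━━━━━━━┛   
                                            
                                            
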